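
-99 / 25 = -3.96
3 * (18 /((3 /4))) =72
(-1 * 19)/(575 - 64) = -19/511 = -0.04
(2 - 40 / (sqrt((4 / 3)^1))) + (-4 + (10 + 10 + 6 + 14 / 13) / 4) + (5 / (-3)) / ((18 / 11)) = 2633 / 702 - 20* sqrt(3) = -30.89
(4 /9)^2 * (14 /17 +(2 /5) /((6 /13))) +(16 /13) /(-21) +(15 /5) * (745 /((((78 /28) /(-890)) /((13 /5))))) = -3489561349324 /1879605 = -1856539.72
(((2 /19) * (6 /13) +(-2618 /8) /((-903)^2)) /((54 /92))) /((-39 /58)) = -3698639729 /30297220317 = -0.12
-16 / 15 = -1.07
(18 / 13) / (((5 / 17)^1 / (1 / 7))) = 306 / 455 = 0.67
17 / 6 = 2.83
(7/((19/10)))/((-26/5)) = -175/247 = -0.71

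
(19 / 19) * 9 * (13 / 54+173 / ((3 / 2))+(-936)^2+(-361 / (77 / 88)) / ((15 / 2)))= 1655935907 / 210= 7885409.08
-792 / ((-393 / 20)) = 5280 / 131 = 40.31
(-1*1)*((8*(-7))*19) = 1064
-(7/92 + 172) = -15831/92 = -172.08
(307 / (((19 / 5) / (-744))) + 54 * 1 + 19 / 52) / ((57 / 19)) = -59332367 / 2964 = -20017.67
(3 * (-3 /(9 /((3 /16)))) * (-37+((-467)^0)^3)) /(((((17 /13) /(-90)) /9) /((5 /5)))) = -4181.03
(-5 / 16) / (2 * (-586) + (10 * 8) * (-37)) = 5 / 66112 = 0.00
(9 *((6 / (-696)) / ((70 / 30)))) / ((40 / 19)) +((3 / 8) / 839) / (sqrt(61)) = -513 / 32480 +3 *sqrt(61) / 409432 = -0.02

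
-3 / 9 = -1 / 3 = -0.33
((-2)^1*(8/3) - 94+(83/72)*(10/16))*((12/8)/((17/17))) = -56801/384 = -147.92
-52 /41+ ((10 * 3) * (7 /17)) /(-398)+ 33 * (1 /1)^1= 4396978 /138703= 31.70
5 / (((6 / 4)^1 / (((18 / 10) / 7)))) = 6 / 7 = 0.86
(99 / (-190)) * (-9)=891 / 190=4.69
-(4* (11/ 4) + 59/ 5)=-114/ 5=-22.80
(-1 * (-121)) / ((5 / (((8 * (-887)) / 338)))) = -429308 / 845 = -508.06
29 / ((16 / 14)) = 25.38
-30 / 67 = -0.45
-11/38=-0.29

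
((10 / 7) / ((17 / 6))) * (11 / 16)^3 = 19965 / 121856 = 0.16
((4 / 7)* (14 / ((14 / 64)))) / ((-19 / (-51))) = 98.17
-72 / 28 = -18 / 7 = -2.57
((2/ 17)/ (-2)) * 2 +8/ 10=58/ 85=0.68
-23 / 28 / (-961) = 23 / 26908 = 0.00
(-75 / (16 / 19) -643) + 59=-10769 / 16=-673.06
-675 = -675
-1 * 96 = -96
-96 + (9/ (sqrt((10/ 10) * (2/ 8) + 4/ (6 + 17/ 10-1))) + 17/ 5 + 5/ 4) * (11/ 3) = -1579/ 20 + 66 * sqrt(15209)/ 227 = -43.09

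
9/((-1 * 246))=-3/82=-0.04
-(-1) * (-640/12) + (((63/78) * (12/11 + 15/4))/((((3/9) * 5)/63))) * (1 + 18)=47272429/17160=2754.80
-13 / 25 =-0.52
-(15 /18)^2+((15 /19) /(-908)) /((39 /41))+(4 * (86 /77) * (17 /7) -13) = -1547973593 /543981438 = -2.85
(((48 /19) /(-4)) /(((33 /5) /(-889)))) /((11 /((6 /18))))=17780 /6897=2.58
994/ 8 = 497/ 4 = 124.25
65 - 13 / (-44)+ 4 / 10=14453 / 220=65.70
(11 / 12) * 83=913 / 12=76.08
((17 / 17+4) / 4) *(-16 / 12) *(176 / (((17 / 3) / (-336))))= 295680 / 17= 17392.94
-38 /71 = -0.54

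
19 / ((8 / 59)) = 1121 / 8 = 140.12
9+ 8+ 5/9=158/9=17.56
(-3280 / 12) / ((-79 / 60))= 16400 / 79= 207.59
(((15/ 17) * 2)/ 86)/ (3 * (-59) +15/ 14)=-70/ 600151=-0.00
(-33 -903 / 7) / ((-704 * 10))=81 / 3520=0.02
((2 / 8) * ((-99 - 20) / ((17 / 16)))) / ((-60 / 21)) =49 / 5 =9.80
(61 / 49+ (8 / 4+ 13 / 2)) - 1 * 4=563 / 98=5.74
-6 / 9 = -2 / 3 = -0.67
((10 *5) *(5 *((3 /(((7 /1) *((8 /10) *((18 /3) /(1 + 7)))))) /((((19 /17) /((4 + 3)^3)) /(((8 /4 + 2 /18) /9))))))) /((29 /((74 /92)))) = 19263125 /54027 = 356.55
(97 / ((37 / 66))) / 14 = 12.36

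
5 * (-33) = -165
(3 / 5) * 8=24 / 5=4.80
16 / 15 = 1.07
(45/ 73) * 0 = 0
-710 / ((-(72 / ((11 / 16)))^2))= 42955 / 663552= 0.06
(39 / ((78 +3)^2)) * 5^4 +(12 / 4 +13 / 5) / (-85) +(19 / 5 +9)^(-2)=13916414219 / 3807129600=3.66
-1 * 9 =-9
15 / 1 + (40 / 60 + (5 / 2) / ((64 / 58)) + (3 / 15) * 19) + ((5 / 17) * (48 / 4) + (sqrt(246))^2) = 4426991 / 16320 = 271.26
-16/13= -1.23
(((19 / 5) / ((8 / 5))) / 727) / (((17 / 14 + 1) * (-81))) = -133 / 7301988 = -0.00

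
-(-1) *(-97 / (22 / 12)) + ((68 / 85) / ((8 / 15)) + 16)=-779 / 22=-35.41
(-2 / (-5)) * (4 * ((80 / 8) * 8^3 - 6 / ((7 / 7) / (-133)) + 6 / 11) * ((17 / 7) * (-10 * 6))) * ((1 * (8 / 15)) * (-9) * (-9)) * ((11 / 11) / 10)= -5961023.70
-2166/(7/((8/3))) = -5776/7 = -825.14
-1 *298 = -298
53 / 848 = 1 / 16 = 0.06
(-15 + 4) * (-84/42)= 22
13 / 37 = 0.35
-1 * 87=-87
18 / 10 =9 / 5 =1.80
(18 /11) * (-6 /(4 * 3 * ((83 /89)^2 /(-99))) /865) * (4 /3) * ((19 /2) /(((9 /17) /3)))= 46052694 /5958985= 7.73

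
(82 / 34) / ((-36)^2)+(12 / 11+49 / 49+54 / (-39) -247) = -775961177 / 3150576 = -246.29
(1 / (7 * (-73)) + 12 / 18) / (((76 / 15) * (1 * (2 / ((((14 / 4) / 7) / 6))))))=5095 / 932064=0.01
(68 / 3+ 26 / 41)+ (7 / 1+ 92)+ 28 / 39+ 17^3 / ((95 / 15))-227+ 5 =6853504 / 10127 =676.76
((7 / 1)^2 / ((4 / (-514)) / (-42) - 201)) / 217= -37779 / 33628676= -0.00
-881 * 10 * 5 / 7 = -44050 / 7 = -6292.86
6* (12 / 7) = 72 / 7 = 10.29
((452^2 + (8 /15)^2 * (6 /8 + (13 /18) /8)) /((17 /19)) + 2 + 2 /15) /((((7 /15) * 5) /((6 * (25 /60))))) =244652.32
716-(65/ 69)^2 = 3404651/ 4761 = 715.11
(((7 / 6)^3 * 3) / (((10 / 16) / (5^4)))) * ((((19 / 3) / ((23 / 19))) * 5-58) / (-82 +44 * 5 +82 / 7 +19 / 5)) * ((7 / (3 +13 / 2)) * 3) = -46156223750 / 21132009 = -2184.19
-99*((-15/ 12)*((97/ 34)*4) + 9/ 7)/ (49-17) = 305811/ 7616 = 40.15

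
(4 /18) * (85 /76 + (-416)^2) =13152341 /342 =38457.14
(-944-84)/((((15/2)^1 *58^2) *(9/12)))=-2056/37845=-0.05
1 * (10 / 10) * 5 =5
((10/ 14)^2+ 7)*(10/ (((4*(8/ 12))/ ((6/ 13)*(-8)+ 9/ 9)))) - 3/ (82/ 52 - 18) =-419886/ 5551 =-75.64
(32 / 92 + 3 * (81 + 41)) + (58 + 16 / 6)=29464 / 69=427.01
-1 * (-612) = 612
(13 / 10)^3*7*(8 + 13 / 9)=261443 / 1800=145.25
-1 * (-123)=123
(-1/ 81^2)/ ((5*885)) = -1/ 29032425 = -0.00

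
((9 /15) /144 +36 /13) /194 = 0.01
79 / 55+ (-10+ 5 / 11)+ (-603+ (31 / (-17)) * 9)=-586732 / 935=-627.52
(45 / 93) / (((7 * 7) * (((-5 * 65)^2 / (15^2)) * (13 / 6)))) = 162 / 16686215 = 0.00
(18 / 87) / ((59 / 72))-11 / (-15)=0.99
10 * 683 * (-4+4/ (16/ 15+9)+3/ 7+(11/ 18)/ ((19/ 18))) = -355965940/ 20083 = -17724.74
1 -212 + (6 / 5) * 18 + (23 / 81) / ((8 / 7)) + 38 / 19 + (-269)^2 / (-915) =-52618607 / 197640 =-266.23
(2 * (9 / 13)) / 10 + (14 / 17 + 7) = 8798 / 1105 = 7.96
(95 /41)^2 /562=9025 /944722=0.01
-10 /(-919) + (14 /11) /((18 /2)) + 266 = 24214802 /90981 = 266.15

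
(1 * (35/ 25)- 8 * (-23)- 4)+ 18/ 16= 7301/ 40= 182.52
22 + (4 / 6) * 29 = 41.33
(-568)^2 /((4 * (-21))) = -80656 /21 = -3840.76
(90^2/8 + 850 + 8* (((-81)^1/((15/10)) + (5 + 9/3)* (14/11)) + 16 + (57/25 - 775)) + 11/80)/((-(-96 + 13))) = -19983339/365200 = -54.72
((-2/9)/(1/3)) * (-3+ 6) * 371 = -742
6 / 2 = 3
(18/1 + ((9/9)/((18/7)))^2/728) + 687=23755687/33696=705.00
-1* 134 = -134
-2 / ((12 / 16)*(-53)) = 8 / 159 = 0.05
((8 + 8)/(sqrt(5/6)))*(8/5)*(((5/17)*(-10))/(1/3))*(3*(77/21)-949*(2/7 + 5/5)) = 6500352*sqrt(30)/119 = 299192.39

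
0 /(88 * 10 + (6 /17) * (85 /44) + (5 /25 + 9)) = 0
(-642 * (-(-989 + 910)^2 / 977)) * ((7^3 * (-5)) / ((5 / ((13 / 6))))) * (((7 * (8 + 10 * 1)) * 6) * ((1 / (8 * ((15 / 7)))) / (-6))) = 437716348251 / 19540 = 22401041.36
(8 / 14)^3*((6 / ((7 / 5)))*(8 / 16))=960 / 2401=0.40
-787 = -787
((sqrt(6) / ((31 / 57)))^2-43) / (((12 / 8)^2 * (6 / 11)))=-18.51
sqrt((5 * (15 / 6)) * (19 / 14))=5 * sqrt(133) / 14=4.12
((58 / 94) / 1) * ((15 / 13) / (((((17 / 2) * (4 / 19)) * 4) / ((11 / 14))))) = 90915 / 1163344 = 0.08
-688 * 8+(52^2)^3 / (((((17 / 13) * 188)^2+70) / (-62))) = -103606366658688 / 5113123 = -20262834.80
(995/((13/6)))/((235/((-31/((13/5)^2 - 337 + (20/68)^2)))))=267426150/1457454349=0.18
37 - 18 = 19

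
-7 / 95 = -0.07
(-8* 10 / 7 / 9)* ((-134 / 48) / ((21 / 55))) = 36850 / 3969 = 9.28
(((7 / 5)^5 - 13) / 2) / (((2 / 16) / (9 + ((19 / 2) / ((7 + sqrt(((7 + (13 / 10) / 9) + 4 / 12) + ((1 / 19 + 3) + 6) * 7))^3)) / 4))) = -42630333737611467564 / 162916847932165625 - 86481328753782 * sqrt(23017930) / 32583369586433125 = -274.40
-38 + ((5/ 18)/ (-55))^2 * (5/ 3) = -4469251/ 117612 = -38.00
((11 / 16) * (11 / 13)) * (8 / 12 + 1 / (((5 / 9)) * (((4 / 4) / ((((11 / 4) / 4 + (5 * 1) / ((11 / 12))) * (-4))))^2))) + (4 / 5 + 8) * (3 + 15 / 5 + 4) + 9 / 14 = 251968909 / 349440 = 721.06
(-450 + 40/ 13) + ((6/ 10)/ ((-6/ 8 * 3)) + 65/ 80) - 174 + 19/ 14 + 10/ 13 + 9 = -13306039/ 21840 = -609.25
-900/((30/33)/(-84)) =83160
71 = 71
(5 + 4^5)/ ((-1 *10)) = -1029/ 10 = -102.90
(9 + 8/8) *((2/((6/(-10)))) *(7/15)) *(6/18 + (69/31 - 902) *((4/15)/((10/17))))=6339.89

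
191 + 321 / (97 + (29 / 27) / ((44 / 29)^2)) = 194.29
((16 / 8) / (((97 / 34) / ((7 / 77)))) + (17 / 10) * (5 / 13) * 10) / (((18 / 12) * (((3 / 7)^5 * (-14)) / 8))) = -1759049432 / 10111959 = -173.96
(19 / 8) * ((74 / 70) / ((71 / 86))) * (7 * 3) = 90687 / 1420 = 63.86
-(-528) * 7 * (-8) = -29568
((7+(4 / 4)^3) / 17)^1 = 8 / 17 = 0.47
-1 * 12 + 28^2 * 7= 5476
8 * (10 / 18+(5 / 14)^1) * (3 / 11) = 460 / 231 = 1.99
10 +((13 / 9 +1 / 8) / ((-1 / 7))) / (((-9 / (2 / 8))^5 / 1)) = 43535647511 / 4353564672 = 10.00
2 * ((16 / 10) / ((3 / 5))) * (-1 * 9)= -48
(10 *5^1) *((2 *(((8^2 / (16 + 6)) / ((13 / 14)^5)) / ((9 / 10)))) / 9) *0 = 0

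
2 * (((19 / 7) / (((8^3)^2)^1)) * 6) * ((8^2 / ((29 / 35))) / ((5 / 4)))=57 / 7424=0.01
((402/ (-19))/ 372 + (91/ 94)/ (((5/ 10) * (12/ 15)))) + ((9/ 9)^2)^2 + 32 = 3915853/ 110732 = 35.36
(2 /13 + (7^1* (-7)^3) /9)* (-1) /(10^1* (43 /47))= 293233 /10062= 29.14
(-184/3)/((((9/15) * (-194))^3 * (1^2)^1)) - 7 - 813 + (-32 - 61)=-67494903494/73926513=-913.00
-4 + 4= 0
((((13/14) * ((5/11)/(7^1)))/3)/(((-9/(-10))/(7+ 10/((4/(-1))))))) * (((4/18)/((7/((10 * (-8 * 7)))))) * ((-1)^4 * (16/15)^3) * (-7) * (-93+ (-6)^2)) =-16187392/18711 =-865.13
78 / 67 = 1.16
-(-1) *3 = 3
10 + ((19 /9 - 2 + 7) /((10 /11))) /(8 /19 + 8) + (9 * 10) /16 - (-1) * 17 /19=596743 /34200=17.45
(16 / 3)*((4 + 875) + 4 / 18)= 126608 / 27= 4689.19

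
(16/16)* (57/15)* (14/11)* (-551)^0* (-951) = -252966/55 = -4599.38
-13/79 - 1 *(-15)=1172/79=14.84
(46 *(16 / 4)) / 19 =184 / 19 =9.68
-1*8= -8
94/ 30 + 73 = 1142/ 15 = 76.13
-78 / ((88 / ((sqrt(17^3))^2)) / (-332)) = 15903381 / 11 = 1445761.91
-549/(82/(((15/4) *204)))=-419985/82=-5121.77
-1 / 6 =-0.17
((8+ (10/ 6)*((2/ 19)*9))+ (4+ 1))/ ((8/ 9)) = 2493/ 152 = 16.40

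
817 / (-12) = -817 / 12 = -68.08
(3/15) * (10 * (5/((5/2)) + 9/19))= 94/19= 4.95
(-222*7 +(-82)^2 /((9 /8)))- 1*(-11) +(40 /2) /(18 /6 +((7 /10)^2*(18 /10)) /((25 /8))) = 136622695 /30771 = 4439.98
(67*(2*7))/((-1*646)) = -469/323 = -1.45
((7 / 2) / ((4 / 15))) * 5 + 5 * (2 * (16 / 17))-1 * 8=67.04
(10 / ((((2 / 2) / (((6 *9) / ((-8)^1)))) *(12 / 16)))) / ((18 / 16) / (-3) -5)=16.74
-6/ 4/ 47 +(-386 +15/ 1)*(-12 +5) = 244115/ 94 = 2596.97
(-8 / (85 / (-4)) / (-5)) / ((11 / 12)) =-384 / 4675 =-0.08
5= 5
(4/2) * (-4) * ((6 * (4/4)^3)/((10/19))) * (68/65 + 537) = -15947688/325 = -49069.81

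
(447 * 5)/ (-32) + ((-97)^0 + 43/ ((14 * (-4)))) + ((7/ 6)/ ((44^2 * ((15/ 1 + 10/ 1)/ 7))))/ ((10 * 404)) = -571686158657/ 8212512000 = -69.61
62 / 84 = 31 / 42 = 0.74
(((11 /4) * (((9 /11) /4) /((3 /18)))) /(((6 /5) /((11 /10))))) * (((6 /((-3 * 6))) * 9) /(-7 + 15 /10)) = 27 /16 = 1.69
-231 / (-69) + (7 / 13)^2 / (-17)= 3.33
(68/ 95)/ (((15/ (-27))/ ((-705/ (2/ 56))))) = 2416176/ 95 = 25433.43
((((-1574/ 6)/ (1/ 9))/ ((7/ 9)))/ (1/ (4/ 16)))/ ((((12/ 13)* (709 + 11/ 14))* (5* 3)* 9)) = -10231/ 1192440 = -0.01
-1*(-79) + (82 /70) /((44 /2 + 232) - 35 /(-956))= 671544331 /8500065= 79.00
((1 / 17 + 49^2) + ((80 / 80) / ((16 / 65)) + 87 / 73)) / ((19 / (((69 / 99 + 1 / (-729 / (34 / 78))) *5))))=6503541079595 / 14748240078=440.97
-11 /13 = -0.85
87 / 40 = 2.18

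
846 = 846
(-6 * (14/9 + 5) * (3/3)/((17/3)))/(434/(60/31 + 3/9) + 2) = -12449/346664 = -0.04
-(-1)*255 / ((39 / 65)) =425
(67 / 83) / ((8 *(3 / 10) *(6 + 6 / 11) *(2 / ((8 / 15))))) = 737 / 53784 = 0.01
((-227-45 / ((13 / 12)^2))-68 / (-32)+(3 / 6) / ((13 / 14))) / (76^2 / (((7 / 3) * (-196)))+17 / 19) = 2314466931 / 103396904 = 22.38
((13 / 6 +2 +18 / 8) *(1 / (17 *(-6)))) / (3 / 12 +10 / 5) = -77 / 2754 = -0.03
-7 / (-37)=7 / 37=0.19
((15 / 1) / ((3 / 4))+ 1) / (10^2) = 21 / 100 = 0.21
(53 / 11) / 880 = 53 / 9680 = 0.01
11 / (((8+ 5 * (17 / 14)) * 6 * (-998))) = -77 / 589818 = -0.00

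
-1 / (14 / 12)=-0.86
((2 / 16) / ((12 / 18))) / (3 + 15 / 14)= 7 / 152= 0.05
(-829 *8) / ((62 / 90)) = -9627.10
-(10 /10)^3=-1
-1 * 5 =-5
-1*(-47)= 47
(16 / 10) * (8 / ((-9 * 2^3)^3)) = -1 / 29160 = -0.00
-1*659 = -659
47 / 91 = 0.52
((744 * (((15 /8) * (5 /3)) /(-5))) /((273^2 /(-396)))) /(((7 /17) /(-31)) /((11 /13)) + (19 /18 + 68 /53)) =113150715480 /106380152333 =1.06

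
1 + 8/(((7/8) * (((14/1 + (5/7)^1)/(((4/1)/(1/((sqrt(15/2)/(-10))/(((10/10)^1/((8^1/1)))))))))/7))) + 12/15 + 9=-27.32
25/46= 0.54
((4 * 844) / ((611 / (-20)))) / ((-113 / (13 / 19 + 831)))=1066951040 / 1311817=813.34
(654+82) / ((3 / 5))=3680 / 3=1226.67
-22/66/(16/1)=-1/48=-0.02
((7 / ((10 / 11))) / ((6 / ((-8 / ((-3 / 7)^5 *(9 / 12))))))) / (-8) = -1294139 / 10935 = -118.35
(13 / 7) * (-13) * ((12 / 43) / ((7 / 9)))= -18252 / 2107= -8.66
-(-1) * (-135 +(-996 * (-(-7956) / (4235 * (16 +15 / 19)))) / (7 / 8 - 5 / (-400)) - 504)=-14667335721 / 19183703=-764.57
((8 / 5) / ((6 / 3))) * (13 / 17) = 52 / 85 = 0.61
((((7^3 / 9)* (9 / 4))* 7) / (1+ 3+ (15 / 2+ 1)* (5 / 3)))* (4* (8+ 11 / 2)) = 194481 / 109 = 1784.23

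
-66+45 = -21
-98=-98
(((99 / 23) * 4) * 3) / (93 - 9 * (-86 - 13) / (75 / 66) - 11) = 7425 / 124499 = 0.06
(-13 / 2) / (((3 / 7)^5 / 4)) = -436982 / 243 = -1798.28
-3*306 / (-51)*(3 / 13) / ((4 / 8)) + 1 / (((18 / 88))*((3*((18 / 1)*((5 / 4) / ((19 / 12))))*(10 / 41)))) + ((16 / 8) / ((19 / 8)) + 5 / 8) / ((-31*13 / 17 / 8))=8.28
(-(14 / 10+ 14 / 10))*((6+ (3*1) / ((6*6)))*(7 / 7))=-511 / 30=-17.03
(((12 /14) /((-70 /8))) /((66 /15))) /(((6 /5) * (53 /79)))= -0.03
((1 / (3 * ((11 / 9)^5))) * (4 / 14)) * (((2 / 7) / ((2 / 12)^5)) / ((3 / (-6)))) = -155.16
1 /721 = 0.00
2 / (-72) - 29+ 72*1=1547 / 36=42.97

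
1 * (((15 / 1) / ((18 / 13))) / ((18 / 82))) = 2665 / 54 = 49.35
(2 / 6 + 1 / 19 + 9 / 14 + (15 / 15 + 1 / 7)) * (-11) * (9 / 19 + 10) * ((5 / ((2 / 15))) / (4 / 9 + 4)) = -2111.07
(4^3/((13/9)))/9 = 4.92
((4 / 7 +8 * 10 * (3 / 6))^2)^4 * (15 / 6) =105800258559305482240 / 5764801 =18352803255360.50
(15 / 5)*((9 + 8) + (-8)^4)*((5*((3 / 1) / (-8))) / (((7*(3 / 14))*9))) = -6855 / 4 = -1713.75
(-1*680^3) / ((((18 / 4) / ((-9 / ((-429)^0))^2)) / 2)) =-11319552000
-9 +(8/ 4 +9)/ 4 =-6.25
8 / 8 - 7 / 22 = 15 / 22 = 0.68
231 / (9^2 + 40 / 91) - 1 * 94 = -675613 / 7411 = -91.16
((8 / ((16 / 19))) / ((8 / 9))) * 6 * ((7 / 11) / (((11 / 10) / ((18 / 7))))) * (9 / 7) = 207765 / 1694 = 122.65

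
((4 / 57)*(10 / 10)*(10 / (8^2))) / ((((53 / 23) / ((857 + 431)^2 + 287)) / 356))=5660743095 / 2014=2810696.67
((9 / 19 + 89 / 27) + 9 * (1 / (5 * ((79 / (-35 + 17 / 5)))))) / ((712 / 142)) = 694309 / 1141425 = 0.61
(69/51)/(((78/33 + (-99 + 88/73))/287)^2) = 1221582267983/99829272737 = 12.24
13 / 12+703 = 8449 / 12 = 704.08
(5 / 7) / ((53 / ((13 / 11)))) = 65 / 4081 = 0.02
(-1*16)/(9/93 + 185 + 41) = -0.07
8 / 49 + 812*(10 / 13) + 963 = 1011415 / 637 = 1587.78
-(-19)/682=19/682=0.03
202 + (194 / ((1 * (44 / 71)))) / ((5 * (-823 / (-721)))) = 23252587 / 90530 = 256.85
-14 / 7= -2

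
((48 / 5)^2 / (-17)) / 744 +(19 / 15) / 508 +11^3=26724653461 / 20078700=1331.00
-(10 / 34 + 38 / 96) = -563 / 816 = -0.69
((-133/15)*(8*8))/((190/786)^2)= -23064384/2375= -9711.32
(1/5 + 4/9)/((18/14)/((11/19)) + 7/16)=35728/147375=0.24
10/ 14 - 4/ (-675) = 3403/ 4725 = 0.72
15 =15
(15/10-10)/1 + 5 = -7/2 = -3.50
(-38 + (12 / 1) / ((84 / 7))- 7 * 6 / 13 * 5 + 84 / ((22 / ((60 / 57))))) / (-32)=133499 / 86944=1.54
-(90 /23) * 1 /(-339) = 0.01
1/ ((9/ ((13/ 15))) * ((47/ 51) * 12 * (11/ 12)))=221/ 23265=0.01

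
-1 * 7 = -7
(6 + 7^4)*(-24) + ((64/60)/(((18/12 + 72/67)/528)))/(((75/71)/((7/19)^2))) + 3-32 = -2698059982099/46704375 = -57768.89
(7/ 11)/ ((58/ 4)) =14/ 319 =0.04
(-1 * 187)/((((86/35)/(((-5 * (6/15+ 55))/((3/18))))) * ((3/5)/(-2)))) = -18129650/43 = -421619.77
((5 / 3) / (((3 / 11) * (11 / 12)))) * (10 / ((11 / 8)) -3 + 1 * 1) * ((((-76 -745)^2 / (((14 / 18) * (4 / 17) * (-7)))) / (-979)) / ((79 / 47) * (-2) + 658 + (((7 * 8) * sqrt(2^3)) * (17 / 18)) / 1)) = 36491074670480895 / 1198432886172676 -1684657575646515 * sqrt(2) / 342409396049336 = 23.49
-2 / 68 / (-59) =1 / 2006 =0.00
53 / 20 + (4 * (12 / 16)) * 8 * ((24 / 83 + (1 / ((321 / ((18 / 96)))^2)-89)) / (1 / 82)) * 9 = -119448090703511 / 76021360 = -1571243.80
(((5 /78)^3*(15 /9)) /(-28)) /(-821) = 625 /32727004128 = 0.00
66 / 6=11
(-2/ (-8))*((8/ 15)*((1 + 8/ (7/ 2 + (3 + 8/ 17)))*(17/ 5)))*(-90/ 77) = -34612/ 30415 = -1.14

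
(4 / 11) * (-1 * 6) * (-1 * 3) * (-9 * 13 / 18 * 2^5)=-14976 / 11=-1361.45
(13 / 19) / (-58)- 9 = -9931 / 1102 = -9.01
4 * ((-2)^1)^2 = 16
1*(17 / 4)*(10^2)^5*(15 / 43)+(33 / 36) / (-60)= 458999999999527 / 30960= 14825581395.33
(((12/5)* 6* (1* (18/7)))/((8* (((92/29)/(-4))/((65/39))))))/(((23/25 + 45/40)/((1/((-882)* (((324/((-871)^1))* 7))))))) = -1262950/609827589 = -0.00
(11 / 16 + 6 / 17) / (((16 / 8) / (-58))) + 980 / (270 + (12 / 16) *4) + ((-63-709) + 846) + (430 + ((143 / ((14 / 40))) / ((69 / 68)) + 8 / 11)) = 5515759551 / 6262256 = 880.79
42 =42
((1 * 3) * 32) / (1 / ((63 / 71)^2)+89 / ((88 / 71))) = 1.31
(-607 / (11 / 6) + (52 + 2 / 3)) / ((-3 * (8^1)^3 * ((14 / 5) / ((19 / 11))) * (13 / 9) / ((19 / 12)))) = 4146085 / 33825792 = 0.12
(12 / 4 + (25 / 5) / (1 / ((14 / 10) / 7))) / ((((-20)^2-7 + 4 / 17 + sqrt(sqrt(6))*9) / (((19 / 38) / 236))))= -116236674225*6^(1 / 4) / 235660578099126802-60886809*6^(3 / 4) / 235660578099126802 + 2660315805*sqrt(6) / 235660578099126802 + 5078706975125 / 235660578099126802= 0.00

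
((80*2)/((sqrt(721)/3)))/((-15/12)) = -384*sqrt(721)/721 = -14.30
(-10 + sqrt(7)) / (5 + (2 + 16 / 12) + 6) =-30 / 43 + 3 * sqrt(7) / 43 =-0.51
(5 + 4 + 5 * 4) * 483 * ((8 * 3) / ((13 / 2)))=672336 / 13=51718.15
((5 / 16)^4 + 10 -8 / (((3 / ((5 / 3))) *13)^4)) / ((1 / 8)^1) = 122923862465185 / 1535088402432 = 80.08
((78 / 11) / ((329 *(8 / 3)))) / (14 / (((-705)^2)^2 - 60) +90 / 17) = 491350328773785 / 321845581873549888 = 0.00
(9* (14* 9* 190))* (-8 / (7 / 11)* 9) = -24377760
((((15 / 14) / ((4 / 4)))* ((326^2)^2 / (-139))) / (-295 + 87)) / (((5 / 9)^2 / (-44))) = -3773804274306 / 63245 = -59669606.68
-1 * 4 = -4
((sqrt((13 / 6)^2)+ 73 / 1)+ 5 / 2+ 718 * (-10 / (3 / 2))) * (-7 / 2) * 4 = 65926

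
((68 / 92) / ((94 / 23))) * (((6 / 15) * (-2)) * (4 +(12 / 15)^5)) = -459816 / 734375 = -0.63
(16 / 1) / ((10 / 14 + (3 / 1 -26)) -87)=-112 / 765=-0.15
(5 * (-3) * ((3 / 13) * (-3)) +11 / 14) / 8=2033 / 1456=1.40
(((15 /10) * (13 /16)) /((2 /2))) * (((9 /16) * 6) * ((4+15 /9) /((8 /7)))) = 41769 /2048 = 20.40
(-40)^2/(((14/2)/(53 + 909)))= 219885.71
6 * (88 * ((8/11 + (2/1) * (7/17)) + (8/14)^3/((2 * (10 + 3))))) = 62356512/75803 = 822.61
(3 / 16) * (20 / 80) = 3 / 64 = 0.05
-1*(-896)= 896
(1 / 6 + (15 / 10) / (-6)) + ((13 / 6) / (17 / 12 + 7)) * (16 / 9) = 1361 / 3636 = 0.37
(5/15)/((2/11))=11/6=1.83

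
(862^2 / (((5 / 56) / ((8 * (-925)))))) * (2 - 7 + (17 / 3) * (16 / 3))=-13979451485440 / 9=-1553272387271.11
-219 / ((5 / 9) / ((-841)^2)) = -1394050851 / 5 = -278810170.20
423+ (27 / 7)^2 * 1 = 21456 / 49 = 437.88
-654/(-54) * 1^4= 12.11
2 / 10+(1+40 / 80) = 17 / 10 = 1.70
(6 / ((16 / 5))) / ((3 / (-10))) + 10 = 15 / 4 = 3.75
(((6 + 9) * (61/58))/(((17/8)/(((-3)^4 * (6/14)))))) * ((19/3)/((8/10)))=7040925/3451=2040.26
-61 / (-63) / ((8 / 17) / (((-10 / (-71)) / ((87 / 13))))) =67405 / 1556604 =0.04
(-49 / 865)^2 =2401 / 748225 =0.00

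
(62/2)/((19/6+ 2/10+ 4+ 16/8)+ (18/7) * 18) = 210/377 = 0.56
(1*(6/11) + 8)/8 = 47/44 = 1.07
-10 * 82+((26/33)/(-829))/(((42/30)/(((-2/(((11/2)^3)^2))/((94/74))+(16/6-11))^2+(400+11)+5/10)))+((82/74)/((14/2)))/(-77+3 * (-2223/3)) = -834129135971677334287343828537/1016825707899405498200544900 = -820.33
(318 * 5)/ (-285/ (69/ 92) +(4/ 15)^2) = -178875/ 42742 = -4.18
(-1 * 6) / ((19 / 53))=-318 / 19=-16.74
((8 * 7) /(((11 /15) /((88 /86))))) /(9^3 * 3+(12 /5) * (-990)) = -160 /387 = -0.41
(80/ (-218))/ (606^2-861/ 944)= -37760/ 37787021607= -0.00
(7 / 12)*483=1127 / 4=281.75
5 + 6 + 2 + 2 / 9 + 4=155 / 9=17.22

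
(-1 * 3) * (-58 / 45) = 58 / 15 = 3.87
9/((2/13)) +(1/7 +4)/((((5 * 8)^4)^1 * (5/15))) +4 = 62.50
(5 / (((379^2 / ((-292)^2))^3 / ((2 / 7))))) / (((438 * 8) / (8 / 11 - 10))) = -180440151454720 / 228205435790926517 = -0.00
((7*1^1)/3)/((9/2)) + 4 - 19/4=-25/108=-0.23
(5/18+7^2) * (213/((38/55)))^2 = 13525885175/2888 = 4683478.25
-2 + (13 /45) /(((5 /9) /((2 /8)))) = -187 /100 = -1.87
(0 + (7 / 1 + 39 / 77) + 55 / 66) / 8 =3853 / 3696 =1.04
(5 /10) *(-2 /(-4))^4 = 1 /32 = 0.03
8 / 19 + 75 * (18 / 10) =2573 / 19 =135.42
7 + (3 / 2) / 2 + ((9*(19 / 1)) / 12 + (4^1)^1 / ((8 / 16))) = 30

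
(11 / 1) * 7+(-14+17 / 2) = 143 / 2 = 71.50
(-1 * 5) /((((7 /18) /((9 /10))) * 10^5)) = -81 /700000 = -0.00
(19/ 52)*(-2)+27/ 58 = -0.27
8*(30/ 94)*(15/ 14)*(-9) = -8100/ 329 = -24.62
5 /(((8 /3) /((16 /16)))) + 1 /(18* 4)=17 /9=1.89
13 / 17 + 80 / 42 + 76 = 28085 / 357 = 78.67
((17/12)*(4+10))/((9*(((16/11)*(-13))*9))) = -1309/101088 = -0.01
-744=-744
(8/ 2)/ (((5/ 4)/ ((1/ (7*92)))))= 4/ 805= 0.00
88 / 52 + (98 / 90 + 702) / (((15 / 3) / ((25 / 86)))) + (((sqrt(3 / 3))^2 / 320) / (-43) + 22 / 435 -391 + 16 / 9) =-1798005593 / 5187520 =-346.60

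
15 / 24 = 0.62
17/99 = 0.17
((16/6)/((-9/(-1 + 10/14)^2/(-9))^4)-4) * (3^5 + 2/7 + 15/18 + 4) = -360439276222/363182463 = -992.45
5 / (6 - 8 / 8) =1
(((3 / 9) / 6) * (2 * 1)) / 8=1 / 72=0.01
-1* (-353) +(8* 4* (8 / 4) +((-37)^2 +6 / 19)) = 33940 / 19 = 1786.32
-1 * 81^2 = -6561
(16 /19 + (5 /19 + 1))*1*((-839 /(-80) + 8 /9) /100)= 0.24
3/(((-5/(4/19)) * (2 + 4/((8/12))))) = -3/190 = -0.02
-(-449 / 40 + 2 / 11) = 11.04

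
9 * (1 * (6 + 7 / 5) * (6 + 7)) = 865.80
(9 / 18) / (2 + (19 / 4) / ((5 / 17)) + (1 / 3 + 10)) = 30 / 1709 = 0.02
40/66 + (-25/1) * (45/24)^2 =-184345/2112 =-87.28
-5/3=-1.67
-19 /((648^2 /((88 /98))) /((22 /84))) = -2299 /216040608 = -0.00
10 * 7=70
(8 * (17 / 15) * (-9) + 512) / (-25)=-2152 / 125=-17.22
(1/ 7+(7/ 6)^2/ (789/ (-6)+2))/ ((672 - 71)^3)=617/ 1012035356262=0.00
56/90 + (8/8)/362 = 10181/16290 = 0.62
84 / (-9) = -28 / 3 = -9.33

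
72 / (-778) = -36 / 389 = -0.09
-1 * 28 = -28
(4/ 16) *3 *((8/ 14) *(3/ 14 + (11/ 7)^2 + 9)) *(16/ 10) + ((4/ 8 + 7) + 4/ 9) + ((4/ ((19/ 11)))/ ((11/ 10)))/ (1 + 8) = 16.19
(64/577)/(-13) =-64/7501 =-0.01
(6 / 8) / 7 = 3 / 28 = 0.11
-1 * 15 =-15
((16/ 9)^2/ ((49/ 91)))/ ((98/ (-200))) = -332800/ 27783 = -11.98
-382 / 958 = -191 / 479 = -0.40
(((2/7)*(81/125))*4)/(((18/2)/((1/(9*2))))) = 4/875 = 0.00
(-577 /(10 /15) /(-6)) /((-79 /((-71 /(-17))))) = -40967 /5372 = -7.63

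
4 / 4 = 1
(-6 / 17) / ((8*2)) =-3 / 136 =-0.02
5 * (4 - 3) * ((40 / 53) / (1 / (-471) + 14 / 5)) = 471000 / 349217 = 1.35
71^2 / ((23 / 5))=25205 / 23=1095.87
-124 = -124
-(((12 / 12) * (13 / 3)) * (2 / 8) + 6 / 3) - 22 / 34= -761 / 204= -3.73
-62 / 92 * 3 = -93 / 46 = -2.02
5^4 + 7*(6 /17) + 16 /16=10684 /17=628.47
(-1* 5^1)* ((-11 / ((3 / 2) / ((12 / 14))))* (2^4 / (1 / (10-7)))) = 10560 / 7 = 1508.57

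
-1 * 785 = -785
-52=-52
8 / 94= 4 / 47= 0.09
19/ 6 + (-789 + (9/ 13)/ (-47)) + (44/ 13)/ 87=-27847505/ 35438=-785.81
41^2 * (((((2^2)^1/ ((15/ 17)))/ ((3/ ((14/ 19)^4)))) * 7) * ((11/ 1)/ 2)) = 169063360928/ 5864445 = 28828.54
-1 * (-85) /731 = 5 /43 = 0.12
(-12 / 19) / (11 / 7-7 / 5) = -3.68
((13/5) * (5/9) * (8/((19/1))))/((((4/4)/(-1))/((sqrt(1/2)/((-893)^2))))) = -52 * sqrt(2)/136363779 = -0.00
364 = 364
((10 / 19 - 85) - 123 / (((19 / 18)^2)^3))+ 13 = -7546045994 / 47045881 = -160.40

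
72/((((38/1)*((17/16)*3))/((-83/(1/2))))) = -31872/323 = -98.67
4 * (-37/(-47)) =148/47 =3.15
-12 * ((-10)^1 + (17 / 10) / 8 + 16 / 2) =429 / 20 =21.45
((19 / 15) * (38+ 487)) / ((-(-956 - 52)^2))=-95 / 145152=-0.00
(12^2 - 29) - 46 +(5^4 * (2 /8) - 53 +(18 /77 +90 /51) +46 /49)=6420963 /36652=175.19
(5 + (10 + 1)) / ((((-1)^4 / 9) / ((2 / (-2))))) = -144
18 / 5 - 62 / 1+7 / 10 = -57.70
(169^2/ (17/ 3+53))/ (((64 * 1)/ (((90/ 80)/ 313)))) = 771147/ 28205056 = 0.03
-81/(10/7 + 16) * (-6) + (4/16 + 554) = 142041/244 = 582.14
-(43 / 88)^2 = -0.24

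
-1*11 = -11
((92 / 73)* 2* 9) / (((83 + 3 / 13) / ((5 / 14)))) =26910 / 276451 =0.10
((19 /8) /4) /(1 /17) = 323 /32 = 10.09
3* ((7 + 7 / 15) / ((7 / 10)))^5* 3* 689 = 23119003648 / 27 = 856259394.37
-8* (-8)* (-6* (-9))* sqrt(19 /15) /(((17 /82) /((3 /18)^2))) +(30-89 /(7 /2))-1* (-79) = 585 /7 +2624* sqrt(285) /85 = 604.73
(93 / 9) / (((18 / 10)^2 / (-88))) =-68200 / 243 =-280.66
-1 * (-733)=733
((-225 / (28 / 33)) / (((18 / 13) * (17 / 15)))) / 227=-160875 / 216104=-0.74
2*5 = 10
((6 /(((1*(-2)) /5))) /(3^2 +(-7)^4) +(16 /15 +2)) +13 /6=18896 /3615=5.23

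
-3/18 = -0.17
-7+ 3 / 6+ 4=-5 / 2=-2.50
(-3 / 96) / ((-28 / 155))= 155 / 896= 0.17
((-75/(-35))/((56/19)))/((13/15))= 4275/5096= 0.84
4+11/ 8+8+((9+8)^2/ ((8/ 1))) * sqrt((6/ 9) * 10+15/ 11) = 107/ 8+289 * sqrt(8745)/ 264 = 115.75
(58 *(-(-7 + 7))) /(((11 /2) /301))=0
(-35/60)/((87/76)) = -133/261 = -0.51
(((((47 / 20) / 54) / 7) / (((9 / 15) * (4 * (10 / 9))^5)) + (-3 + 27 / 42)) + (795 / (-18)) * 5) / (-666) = 3839590297211 / 11457331200000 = 0.34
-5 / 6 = -0.83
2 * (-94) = -188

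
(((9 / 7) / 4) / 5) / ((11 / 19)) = 171 / 1540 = 0.11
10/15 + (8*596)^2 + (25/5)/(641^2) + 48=28022749005473/1232643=22733872.67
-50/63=-0.79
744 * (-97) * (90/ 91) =-6495120/ 91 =-71374.95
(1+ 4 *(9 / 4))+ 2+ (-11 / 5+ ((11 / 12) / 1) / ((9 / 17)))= 11.53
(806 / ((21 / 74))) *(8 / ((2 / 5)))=1192880 / 21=56803.81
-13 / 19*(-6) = 4.11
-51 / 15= -17 / 5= -3.40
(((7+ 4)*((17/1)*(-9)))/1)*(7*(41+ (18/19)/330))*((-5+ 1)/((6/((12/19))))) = 367121664/1805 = 203391.50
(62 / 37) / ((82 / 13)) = 403 / 1517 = 0.27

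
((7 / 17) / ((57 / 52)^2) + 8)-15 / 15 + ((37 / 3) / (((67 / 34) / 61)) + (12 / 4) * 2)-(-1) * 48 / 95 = 7320346097 / 18503055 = 395.63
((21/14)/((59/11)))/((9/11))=0.34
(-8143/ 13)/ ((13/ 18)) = -146574/ 169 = -867.30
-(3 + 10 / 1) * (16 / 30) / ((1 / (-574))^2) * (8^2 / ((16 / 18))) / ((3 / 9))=-2467116288 / 5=-493423257.60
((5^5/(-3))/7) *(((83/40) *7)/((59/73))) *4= -3786875/354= -10697.39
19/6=3.17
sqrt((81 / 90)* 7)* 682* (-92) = -94116* sqrt(70) / 5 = -157486.19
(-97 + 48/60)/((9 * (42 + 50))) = -481/4140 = -0.12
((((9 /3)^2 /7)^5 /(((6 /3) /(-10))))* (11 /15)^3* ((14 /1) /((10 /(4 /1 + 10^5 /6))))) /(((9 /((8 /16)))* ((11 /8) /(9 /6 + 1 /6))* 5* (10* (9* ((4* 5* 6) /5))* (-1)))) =1512863 /1500625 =1.01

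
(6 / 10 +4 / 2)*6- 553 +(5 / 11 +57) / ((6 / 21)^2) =166.42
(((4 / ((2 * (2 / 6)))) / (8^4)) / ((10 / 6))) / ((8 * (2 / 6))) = 27 / 81920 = 0.00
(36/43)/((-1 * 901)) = -36/38743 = -0.00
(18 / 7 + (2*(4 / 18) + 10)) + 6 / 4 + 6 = 2585 / 126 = 20.52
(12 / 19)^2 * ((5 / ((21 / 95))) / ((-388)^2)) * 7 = 75 / 178771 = 0.00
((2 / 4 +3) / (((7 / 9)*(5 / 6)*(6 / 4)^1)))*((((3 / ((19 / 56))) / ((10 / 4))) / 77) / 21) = 288 / 36575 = 0.01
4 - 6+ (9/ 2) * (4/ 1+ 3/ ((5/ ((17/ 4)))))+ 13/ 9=10411/ 360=28.92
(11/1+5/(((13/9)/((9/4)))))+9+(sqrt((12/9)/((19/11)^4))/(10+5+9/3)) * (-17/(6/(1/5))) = 1445/52 - 2057 * sqrt(3)/292410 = 27.78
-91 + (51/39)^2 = -15090/169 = -89.29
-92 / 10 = -46 / 5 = -9.20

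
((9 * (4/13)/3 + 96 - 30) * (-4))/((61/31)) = -107880/793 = -136.04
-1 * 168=-168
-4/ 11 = -0.36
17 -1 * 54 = -37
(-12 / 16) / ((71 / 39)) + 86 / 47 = 18925 / 13348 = 1.42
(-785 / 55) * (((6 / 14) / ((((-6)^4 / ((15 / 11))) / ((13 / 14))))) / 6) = -10205 / 10245312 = -0.00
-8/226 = -4/113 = -0.04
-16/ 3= -5.33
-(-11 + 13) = -2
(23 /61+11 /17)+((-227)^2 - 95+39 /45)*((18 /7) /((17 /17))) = 4800453276 /36295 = 132262.11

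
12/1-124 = -112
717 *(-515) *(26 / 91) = -738510 / 7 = -105501.43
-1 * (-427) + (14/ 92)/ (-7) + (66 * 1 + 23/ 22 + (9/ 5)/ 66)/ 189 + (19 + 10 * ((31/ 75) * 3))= 31336061/ 68310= 458.73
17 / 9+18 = 19.89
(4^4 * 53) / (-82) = -6784 / 41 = -165.46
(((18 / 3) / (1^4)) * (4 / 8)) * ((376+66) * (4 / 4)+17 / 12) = 5321 / 4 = 1330.25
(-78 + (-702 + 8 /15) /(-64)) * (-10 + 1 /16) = 1705487 /2560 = 666.21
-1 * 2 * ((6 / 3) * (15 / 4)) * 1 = -15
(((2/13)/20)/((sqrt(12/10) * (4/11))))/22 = sqrt(30)/6240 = 0.00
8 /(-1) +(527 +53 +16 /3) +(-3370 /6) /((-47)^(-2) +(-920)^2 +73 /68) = 44041106169056 /76283758875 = 577.33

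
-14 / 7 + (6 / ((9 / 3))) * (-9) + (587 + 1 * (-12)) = 555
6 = 6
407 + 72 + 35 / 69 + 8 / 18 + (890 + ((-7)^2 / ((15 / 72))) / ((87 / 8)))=41768252 / 30015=1391.58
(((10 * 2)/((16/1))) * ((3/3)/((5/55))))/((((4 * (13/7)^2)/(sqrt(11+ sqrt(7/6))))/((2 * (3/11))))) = 245 * sqrt(6 * sqrt(42)+ 396)/2704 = 1.89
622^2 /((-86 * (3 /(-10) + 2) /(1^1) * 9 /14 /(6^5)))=-23398744320 /731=-32009226.16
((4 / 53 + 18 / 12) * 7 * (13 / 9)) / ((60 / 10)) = 15197 / 5724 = 2.65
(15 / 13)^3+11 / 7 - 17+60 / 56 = -394347 / 30758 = -12.82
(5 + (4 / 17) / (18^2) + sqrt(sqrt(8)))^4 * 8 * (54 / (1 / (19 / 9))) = 304 * (1377 * 2^(3 / 4) + 6886)^4 / 1198435061547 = 1818677.36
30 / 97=0.31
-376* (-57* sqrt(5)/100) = 5358* sqrt(5)/25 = 479.23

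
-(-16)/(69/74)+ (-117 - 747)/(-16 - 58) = 73616/2553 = 28.84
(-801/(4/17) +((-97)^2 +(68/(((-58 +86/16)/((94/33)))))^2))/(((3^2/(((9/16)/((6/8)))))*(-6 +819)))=4646497631515/7532234881776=0.62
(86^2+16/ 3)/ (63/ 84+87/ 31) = 393328/ 189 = 2081.10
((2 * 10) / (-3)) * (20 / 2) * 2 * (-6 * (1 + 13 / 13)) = 1600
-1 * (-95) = 95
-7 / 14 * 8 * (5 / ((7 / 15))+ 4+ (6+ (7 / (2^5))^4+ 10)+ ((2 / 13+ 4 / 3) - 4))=-8073642097 / 71565312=-112.82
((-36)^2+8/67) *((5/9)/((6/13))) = 2822300/1809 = 1560.14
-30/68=-15/34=-0.44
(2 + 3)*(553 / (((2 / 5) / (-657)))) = -9083025 / 2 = -4541512.50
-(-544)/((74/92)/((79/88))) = 247112/407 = 607.15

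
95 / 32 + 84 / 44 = 1717 / 352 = 4.88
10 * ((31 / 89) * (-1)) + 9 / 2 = 181 / 178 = 1.02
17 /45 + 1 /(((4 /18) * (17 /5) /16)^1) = 16489 /765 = 21.55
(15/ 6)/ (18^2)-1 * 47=-30451/ 648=-46.99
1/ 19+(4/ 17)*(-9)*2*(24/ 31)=-32305/ 10013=-3.23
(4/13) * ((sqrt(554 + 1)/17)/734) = 2 * sqrt(555)/81107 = 0.00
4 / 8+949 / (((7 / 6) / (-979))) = -11148845 / 14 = -796346.07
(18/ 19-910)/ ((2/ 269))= -2323084/ 19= -122267.58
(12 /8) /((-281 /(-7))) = 21 /562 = 0.04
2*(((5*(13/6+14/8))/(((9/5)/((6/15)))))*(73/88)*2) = 17155/1188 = 14.44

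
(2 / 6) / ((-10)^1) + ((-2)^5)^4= 31457279 / 30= 1048575.97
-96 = -96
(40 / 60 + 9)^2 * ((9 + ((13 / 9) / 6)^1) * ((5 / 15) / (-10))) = -419659 / 14580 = -28.78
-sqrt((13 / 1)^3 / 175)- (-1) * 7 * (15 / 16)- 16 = -151 / 16- 13 * sqrt(91) / 35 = -12.98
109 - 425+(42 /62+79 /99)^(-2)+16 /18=-58061126575 /184525056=-314.65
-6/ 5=-1.20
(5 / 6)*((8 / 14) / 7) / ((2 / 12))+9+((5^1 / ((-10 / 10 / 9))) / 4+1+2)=227 / 196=1.16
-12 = -12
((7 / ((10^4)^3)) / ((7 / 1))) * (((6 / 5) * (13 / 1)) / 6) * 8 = 13 / 625000000000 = 0.00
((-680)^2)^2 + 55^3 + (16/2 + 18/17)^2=61792224746091/289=213813926457.06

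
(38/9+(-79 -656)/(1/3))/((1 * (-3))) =19807/27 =733.59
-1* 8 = -8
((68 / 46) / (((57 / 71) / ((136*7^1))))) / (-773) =-2298128 / 1013403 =-2.27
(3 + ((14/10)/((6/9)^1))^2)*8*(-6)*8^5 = -11654922.24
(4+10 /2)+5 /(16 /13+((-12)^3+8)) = 201031 /22344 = 9.00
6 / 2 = 3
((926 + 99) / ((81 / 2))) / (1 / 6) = 4100 / 27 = 151.85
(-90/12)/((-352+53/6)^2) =-270/4239481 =-0.00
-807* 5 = -4035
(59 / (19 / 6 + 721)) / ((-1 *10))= -177 / 21725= -0.01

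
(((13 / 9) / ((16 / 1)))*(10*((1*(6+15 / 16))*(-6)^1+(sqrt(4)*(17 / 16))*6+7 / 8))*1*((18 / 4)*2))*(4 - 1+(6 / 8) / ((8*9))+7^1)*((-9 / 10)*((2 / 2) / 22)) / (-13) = -20181 / 2816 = -7.17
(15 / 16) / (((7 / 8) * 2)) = 15 / 28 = 0.54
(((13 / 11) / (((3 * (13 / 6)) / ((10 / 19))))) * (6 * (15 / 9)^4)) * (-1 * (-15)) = 125000 / 1881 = 66.45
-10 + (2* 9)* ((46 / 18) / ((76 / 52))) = 408 / 19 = 21.47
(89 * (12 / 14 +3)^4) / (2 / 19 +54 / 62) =27858668661 / 1380575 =20179.03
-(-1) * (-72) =-72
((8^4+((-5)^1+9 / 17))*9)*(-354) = -221605416 / 17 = -13035612.71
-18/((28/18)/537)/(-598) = 43497/4186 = 10.39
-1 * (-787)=787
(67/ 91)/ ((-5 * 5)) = -67/ 2275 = -0.03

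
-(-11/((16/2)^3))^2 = -121/262144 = -0.00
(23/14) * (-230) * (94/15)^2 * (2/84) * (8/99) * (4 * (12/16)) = -18696976/218295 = -85.65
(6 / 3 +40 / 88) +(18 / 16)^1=315 / 88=3.58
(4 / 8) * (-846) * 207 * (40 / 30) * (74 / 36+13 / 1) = -1757706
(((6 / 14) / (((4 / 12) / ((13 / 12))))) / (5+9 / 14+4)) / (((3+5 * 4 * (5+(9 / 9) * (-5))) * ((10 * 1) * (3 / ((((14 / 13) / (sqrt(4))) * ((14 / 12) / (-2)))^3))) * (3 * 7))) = -0.00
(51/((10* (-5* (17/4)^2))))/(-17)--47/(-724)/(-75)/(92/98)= 612691/144372840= 0.00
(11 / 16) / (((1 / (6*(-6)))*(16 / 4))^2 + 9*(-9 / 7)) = -6237 / 104864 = -0.06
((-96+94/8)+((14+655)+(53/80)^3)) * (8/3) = 99846959/64000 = 1560.11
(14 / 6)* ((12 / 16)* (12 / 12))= 7 / 4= 1.75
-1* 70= -70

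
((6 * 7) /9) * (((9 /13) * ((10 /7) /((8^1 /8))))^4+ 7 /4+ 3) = 1565364259 /58778538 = 26.63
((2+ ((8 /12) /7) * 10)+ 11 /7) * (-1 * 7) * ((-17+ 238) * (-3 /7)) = 20995 /7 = 2999.29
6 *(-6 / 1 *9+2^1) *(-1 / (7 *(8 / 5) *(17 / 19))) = 3705 / 119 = 31.13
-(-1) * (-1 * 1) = -1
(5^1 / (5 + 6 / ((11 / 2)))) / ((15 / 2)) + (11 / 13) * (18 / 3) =5.19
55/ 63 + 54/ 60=1117/ 630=1.77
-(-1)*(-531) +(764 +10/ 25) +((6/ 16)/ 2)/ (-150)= 186719/ 800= 233.40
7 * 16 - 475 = -363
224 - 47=177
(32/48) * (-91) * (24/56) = -26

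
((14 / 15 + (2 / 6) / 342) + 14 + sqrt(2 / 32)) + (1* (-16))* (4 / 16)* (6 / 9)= 128431 / 10260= 12.52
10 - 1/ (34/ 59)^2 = 8079/ 1156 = 6.99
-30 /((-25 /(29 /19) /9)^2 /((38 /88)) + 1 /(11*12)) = -89919720 /23012707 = -3.91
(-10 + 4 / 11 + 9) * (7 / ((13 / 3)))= -147 / 143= -1.03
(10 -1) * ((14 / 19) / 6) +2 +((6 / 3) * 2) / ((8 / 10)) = 154 / 19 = 8.11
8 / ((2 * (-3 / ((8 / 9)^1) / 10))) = -320 / 27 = -11.85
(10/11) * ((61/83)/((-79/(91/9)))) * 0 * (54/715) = 0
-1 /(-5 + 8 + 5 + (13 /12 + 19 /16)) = -48 /493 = -0.10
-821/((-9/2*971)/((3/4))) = 821/5826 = 0.14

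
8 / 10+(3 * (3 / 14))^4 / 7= 1108453 / 1344560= 0.82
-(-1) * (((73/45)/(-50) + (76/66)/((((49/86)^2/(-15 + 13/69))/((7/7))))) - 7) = -11631356117/195252750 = -59.57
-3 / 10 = -0.30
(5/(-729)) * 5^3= -0.86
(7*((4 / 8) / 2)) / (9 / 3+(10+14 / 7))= 7 / 60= 0.12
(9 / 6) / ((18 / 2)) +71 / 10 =109 / 15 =7.27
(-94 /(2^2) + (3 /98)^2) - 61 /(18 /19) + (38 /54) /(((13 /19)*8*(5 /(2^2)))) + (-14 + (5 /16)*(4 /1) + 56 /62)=-13014553912 /130626405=-99.63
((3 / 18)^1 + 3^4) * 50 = 12175 / 3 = 4058.33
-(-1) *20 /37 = 20 /37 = 0.54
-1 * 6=-6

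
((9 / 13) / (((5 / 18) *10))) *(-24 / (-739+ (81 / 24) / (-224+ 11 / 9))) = 0.01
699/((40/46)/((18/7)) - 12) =-144693/2414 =-59.94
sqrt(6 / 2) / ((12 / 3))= 0.43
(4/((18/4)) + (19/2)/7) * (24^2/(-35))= -9056/245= -36.96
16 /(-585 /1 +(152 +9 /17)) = -34 /919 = -0.04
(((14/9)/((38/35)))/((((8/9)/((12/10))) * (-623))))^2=441/45751696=0.00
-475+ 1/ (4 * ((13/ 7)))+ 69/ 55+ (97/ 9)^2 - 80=-101339747/ 231660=-437.45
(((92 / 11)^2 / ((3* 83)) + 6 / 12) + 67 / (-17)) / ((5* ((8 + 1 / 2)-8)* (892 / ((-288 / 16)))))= 9711951 / 380730130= 0.03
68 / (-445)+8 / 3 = 3356 / 1335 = 2.51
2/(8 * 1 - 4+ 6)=1/5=0.20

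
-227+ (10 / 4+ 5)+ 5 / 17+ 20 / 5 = -7317 / 34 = -215.21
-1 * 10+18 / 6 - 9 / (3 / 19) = -64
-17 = -17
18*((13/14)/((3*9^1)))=13/21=0.62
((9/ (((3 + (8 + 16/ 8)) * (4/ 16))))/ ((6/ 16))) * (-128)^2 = 1572864/ 13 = 120989.54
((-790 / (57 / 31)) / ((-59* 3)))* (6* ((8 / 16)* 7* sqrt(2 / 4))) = 85715* sqrt(2) / 3363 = 36.04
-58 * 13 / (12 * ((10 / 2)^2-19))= -377 / 36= -10.47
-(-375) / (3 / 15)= 1875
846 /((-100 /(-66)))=13959 /25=558.36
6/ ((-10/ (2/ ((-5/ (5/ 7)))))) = 6/ 35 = 0.17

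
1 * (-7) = -7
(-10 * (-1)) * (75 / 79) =750 / 79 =9.49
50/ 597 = 0.08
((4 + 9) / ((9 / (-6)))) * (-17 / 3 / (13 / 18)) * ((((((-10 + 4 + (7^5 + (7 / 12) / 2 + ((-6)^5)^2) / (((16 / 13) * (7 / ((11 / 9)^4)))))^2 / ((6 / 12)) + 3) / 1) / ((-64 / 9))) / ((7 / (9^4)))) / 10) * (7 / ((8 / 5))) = -1924729222154354578.72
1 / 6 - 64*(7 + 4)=-4223 / 6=-703.83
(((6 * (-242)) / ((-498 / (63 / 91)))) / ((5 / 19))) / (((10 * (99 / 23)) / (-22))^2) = 2.00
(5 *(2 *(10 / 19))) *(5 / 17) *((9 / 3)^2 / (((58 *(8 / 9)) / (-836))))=-111375 / 493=-225.91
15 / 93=5 / 31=0.16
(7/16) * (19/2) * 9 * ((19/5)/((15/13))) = 98553/800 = 123.19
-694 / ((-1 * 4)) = 347 / 2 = 173.50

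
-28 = -28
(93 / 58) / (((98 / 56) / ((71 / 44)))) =6603 / 4466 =1.48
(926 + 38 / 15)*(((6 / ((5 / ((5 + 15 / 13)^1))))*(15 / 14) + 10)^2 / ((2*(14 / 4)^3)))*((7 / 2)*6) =29604242560 / 405769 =72958.36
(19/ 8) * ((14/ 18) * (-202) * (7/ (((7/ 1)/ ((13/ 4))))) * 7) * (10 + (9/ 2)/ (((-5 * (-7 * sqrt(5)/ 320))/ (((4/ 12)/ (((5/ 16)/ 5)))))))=-5588128 * sqrt(5)/ 15 - 6112015/ 72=-917918.04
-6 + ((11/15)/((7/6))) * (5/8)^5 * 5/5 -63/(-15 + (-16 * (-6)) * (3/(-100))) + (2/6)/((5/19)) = -294750727/256327680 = -1.15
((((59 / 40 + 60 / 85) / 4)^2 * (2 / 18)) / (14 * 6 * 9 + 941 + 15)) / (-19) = -2199289 / 2165896396800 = -0.00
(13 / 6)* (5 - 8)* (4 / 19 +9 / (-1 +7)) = -845 / 76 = -11.12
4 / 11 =0.36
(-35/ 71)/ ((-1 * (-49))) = -0.01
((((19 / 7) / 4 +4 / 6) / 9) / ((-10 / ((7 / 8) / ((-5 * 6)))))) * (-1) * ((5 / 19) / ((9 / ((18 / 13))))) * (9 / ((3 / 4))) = -113 / 533520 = -0.00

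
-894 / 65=-13.75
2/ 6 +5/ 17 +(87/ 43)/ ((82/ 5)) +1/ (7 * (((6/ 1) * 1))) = 0.77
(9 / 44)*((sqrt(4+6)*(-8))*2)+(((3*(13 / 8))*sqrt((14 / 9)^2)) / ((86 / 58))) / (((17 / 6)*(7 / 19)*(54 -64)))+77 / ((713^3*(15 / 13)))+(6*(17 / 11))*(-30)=-48732968613450799 / 174875875618620 -36*sqrt(10) / 11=-289.02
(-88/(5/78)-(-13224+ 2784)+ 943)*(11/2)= 550561/10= 55056.10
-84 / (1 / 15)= -1260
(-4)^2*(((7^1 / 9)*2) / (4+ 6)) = 112 / 45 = 2.49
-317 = -317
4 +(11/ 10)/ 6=251/ 60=4.18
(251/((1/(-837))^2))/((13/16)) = 2813485104/13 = 216421931.08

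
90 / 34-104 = -1723 / 17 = -101.35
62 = 62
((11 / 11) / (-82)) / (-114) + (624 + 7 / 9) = 624.78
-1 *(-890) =890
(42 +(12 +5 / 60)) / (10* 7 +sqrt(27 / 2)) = 22715 / 29319-649* sqrt(6) / 39092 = 0.73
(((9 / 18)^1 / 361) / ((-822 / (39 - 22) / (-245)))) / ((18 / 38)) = 0.01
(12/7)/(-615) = -4/1435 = -0.00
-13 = -13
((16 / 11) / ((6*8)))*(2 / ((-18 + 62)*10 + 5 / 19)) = 38 / 276045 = 0.00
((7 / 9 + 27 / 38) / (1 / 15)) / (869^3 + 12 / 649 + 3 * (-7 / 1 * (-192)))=1651705 / 48552494290194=0.00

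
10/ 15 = 2/ 3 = 0.67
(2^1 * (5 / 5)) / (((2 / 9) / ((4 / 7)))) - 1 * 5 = 1 / 7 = 0.14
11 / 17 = 0.65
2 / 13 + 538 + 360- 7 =11585 / 13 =891.15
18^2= 324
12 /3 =4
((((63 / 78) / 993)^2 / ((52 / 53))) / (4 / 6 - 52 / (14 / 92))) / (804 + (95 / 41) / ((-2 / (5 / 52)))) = -319431 / 129873944694787228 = -0.00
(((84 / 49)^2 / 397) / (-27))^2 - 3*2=-20434637030 / 3405772881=-6.00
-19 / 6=-3.17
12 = 12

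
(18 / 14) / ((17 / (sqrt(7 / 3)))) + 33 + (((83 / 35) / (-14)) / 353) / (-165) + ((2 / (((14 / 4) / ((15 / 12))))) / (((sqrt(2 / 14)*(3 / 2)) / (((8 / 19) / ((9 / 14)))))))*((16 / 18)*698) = 3*sqrt(21) / 119 + 941821733 / 28540050 + 893440*sqrt(7) / 4617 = 545.10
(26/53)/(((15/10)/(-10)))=-520/159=-3.27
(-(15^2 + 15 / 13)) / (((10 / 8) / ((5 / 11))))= -11760 / 143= -82.24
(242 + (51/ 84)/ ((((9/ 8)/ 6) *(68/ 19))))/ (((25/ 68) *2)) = 173434/ 525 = 330.35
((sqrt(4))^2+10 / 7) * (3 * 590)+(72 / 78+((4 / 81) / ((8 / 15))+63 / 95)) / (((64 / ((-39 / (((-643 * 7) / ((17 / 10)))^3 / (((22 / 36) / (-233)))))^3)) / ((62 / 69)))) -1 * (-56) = 9664.57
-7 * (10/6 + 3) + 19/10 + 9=-21.77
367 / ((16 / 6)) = 1101 / 8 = 137.62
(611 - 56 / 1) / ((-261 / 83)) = -15355 / 87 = -176.49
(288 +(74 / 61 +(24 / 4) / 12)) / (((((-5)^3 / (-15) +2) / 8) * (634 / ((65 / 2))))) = 11.50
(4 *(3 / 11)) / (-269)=-12 / 2959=-0.00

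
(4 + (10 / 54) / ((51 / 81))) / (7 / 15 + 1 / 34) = 8.66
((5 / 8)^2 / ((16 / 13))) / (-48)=-325 / 49152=-0.01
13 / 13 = 1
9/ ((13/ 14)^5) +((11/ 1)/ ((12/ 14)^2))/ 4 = 897146831/ 53466192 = 16.78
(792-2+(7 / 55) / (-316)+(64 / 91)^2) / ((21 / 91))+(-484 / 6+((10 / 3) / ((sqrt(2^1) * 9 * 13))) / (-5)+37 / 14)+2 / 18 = 333549564709 / 99639540-sqrt(2) / 351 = 3347.56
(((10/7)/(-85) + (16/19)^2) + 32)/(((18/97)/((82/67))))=5585418110/25904277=215.62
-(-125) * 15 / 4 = 1875 / 4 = 468.75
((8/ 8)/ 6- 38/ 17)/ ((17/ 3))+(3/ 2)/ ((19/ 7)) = 1030/ 5491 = 0.19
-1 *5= -5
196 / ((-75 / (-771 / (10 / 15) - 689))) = 361718 / 75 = 4822.91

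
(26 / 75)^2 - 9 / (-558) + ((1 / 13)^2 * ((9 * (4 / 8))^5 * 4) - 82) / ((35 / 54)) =-58.99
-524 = -524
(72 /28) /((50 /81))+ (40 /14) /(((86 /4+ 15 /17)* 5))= 558169 /133175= 4.19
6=6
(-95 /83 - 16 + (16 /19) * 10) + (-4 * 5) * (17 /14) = -364389 /11039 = -33.01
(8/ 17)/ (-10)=-4/ 85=-0.05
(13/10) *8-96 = -428/5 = -85.60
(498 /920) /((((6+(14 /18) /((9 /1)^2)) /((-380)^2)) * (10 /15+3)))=3931744860 /1108393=3547.25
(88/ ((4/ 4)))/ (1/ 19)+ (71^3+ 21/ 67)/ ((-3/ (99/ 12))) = -131666271/ 134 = -982584.11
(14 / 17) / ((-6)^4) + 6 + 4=110167 / 11016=10.00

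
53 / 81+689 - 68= 50354 / 81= 621.65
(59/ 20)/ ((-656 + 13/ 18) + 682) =531/ 4810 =0.11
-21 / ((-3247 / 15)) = 315 / 3247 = 0.10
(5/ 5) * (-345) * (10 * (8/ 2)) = -13800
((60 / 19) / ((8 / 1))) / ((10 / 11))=33 / 76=0.43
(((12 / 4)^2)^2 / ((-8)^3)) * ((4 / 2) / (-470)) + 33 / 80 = 49713 / 120320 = 0.41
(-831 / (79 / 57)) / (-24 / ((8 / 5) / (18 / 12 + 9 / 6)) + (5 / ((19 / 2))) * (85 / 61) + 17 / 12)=658780236 / 47080603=13.99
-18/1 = -18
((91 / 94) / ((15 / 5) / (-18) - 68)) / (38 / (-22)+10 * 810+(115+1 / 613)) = -613613 / 354870093769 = -0.00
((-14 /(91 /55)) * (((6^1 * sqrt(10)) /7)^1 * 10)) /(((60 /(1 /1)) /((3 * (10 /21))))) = -1100 * sqrt(10) /637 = -5.46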